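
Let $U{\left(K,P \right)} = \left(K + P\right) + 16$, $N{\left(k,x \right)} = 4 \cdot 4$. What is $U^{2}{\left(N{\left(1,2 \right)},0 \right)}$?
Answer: $1024$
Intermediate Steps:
$N{\left(k,x \right)} = 16$
$U{\left(K,P \right)} = 16 + K + P$
$U^{2}{\left(N{\left(1,2 \right)},0 \right)} = \left(16 + 16 + 0\right)^{2} = 32^{2} = 1024$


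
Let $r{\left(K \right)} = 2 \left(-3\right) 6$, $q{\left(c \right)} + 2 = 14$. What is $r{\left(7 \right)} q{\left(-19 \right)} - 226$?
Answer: $-658$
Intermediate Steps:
$q{\left(c \right)} = 12$ ($q{\left(c \right)} = -2 + 14 = 12$)
$r{\left(K \right)} = -36$ ($r{\left(K \right)} = \left(-6\right) 6 = -36$)
$r{\left(7 \right)} q{\left(-19 \right)} - 226 = \left(-36\right) 12 - 226 = -432 - 226 = -658$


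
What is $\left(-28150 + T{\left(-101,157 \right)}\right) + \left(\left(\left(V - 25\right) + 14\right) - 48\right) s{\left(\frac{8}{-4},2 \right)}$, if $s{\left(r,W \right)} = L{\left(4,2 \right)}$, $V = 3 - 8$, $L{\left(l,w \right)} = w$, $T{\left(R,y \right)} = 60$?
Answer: $-28218$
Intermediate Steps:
$V = -5$ ($V = 3 - 8 = -5$)
$s{\left(r,W \right)} = 2$
$\left(-28150 + T{\left(-101,157 \right)}\right) + \left(\left(\left(V - 25\right) + 14\right) - 48\right) s{\left(\frac{8}{-4},2 \right)} = \left(-28150 + 60\right) + \left(\left(\left(-5 - 25\right) + 14\right) - 48\right) 2 = -28090 + \left(\left(-30 + 14\right) - 48\right) 2 = -28090 + \left(-16 - 48\right) 2 = -28090 - 128 = -28218$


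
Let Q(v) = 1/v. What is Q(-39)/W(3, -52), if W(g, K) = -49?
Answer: 1/1911 ≈ 0.00052329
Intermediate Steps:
Q(-39)/W(3, -52) = 1/(-39*(-49)) = -1/39*(-1/49) = 1/1911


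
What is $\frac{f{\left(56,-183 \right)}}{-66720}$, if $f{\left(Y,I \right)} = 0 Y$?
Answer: $0$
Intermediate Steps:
$f{\left(Y,I \right)} = 0$
$\frac{f{\left(56,-183 \right)}}{-66720} = \frac{0}{-66720} = 0 \left(- \frac{1}{66720}\right) = 0$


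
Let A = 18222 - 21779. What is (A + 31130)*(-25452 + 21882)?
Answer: -98435610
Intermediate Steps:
A = -3557
(A + 31130)*(-25452 + 21882) = (-3557 + 31130)*(-25452 + 21882) = 27573*(-3570) = -98435610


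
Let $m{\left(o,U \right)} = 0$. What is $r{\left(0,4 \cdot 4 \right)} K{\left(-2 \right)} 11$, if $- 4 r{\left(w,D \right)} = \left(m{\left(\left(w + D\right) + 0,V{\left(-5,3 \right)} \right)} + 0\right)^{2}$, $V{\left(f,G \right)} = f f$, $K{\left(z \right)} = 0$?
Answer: $0$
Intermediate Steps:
$V{\left(f,G \right)} = f^{2}$
$r{\left(w,D \right)} = 0$ ($r{\left(w,D \right)} = - \frac{\left(0 + 0\right)^{2}}{4} = - \frac{0^{2}}{4} = \left(- \frac{1}{4}\right) 0 = 0$)
$r{\left(0,4 \cdot 4 \right)} K{\left(-2 \right)} 11 = 0 \cdot 0 \cdot 11 = 0 \cdot 11 = 0$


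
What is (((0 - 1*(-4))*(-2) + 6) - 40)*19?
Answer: -798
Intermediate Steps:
(((0 - 1*(-4))*(-2) + 6) - 40)*19 = (((0 + 4)*(-2) + 6) - 40)*19 = ((4*(-2) + 6) - 40)*19 = ((-8 + 6) - 40)*19 = (-2 - 40)*19 = -42*19 = -798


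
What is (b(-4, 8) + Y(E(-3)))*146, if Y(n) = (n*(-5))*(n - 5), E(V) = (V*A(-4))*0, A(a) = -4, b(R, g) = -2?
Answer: -292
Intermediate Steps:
E(V) = 0 (E(V) = (V*(-4))*0 = -4*V*0 = 0)
Y(n) = -5*n*(-5 + n) (Y(n) = (-5*n)*(-5 + n) = -5*n*(-5 + n))
(b(-4, 8) + Y(E(-3)))*146 = (-2 + 5*0*(5 - 1*0))*146 = (-2 + 5*0*(5 + 0))*146 = (-2 + 5*0*5)*146 = (-2 + 0)*146 = -2*146 = -292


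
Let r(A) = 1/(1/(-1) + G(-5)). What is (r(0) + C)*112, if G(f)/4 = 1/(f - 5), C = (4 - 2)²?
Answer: 368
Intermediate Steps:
C = 4 (C = 2² = 4)
G(f) = 4/(-5 + f) (G(f) = 4/(f - 5) = 4/(-5 + f))
r(A) = -5/7 (r(A) = 1/(1/(-1) + 4/(-5 - 5)) = 1/(-1 + 4/(-10)) = 1/(-1 + 4*(-⅒)) = 1/(-1 - ⅖) = 1/(-7/5) = -5/7)
(r(0) + C)*112 = (-5/7 + 4)*112 = (23/7)*112 = 368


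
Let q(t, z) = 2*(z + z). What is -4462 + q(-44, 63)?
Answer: -4210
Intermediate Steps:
q(t, z) = 4*z (q(t, z) = 2*(2*z) = 4*z)
-4462 + q(-44, 63) = -4462 + 4*63 = -4462 + 252 = -4210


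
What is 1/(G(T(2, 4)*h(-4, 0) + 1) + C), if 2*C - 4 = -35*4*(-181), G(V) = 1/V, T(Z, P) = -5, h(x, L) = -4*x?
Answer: 79/1001087 ≈ 7.8914e-5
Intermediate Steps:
C = 12672 (C = 2 + (-35*4*(-181))/2 = 2 + (-140*(-181))/2 = 2 + (½)*25340 = 2 + 12670 = 12672)
1/(G(T(2, 4)*h(-4, 0) + 1) + C) = 1/(1/(-(-20)*(-4) + 1) + 12672) = 1/(1/(-5*16 + 1) + 12672) = 1/(1/(-80 + 1) + 12672) = 1/(1/(-79) + 12672) = 1/(-1/79 + 12672) = 1/(1001087/79) = 79/1001087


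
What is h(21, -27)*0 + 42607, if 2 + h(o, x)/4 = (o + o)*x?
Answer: 42607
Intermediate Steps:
h(o, x) = -8 + 8*o*x (h(o, x) = -8 + 4*((o + o)*x) = -8 + 4*((2*o)*x) = -8 + 4*(2*o*x) = -8 + 8*o*x)
h(21, -27)*0 + 42607 = (-8 + 8*21*(-27))*0 + 42607 = (-8 - 4536)*0 + 42607 = -4544*0 + 42607 = 0 + 42607 = 42607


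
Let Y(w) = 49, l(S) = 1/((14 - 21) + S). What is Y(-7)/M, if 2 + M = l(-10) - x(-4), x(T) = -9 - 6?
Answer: 833/220 ≈ 3.7864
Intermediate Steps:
l(S) = 1/(-7 + S)
x(T) = -15
M = 220/17 (M = -2 + (1/(-7 - 10) - 1*(-15)) = -2 + (1/(-17) + 15) = -2 + (-1/17 + 15) = -2 + 254/17 = 220/17 ≈ 12.941)
Y(-7)/M = 49/(220/17) = 49*(17/220) = 833/220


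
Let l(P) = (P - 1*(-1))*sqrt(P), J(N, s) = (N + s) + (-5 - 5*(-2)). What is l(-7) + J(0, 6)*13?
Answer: 143 - 6*I*sqrt(7) ≈ 143.0 - 15.875*I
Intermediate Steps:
J(N, s) = 5 + N + s (J(N, s) = (N + s) + (-5 + 10) = (N + s) + 5 = 5 + N + s)
l(P) = sqrt(P)*(1 + P) (l(P) = (P + 1)*sqrt(P) = (1 + P)*sqrt(P) = sqrt(P)*(1 + P))
l(-7) + J(0, 6)*13 = sqrt(-7)*(1 - 7) + (5 + 0 + 6)*13 = (I*sqrt(7))*(-6) + 11*13 = -6*I*sqrt(7) + 143 = 143 - 6*I*sqrt(7)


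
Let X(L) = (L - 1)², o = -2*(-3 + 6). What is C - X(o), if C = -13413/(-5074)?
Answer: -235213/5074 ≈ -46.357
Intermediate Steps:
C = 13413/5074 (C = -13413*(-1/5074) = 13413/5074 ≈ 2.6435)
o = -6 (o = -2*3 = -6)
X(L) = (-1 + L)²
C - X(o) = 13413/5074 - (-1 - 6)² = 13413/5074 - 1*(-7)² = 13413/5074 - 1*49 = 13413/5074 - 49 = -235213/5074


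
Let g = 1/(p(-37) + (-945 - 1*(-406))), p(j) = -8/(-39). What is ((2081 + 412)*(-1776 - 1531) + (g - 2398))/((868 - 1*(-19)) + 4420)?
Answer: -173288936776/111515991 ≈ -1553.9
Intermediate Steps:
p(j) = 8/39 (p(j) = -8*(-1/39) = 8/39)
g = -39/21013 (g = 1/(8/39 + (-945 - 1*(-406))) = 1/(8/39 + (-945 + 406)) = 1/(8/39 - 539) = 1/(-21013/39) = -39/21013 ≈ -0.0018560)
((2081 + 412)*(-1776 - 1531) + (g - 2398))/((868 - 1*(-19)) + 4420) = ((2081 + 412)*(-1776 - 1531) + (-39/21013 - 2398))/((868 - 1*(-19)) + 4420) = (2493*(-3307) - 50389213/21013)/((868 + 19) + 4420) = (-8244351 - 50389213/21013)/(887 + 4420) = -173288936776/21013/5307 = -173288936776/21013*1/5307 = -173288936776/111515991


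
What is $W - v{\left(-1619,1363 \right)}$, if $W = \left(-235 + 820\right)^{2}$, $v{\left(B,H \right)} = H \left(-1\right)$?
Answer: $343588$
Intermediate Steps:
$v{\left(B,H \right)} = - H$
$W = 342225$ ($W = 585^{2} = 342225$)
$W - v{\left(-1619,1363 \right)} = 342225 - \left(-1\right) 1363 = 342225 - -1363 = 342225 + 1363 = 343588$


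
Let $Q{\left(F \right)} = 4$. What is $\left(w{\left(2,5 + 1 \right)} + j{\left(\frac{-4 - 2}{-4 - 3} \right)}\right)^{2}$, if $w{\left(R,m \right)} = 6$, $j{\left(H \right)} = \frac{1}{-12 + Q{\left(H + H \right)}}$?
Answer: $\frac{2209}{64} \approx 34.516$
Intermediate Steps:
$j{\left(H \right)} = - \frac{1}{8}$ ($j{\left(H \right)} = \frac{1}{-12 + 4} = \frac{1}{-8} = - \frac{1}{8}$)
$\left(w{\left(2,5 + 1 \right)} + j{\left(\frac{-4 - 2}{-4 - 3} \right)}\right)^{2} = \left(6 - \frac{1}{8}\right)^{2} = \left(\frac{47}{8}\right)^{2} = \frac{2209}{64}$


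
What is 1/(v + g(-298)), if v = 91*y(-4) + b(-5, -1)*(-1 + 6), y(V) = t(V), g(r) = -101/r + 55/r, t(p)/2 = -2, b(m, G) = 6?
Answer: -149/49743 ≈ -0.0029954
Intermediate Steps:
t(p) = -4 (t(p) = 2*(-2) = -4)
g(r) = -46/r
y(V) = -4
v = -334 (v = 91*(-4) + 6*(-1 + 6) = -364 + 6*5 = -364 + 30 = -334)
1/(v + g(-298)) = 1/(-334 - 46/(-298)) = 1/(-334 - 46*(-1/298)) = 1/(-334 + 23/149) = 1/(-49743/149) = -149/49743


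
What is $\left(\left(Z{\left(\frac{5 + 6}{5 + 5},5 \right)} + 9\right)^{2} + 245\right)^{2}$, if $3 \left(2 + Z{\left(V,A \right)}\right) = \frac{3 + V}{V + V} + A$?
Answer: $\frac{2082217254121}{18974736} \approx 1.0974 \cdot 10^{5}$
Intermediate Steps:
$Z{\left(V,A \right)} = -2 + \frac{A}{3} + \frac{3 + V}{6 V}$ ($Z{\left(V,A \right)} = -2 + \frac{\frac{3 + V}{V + V} + A}{3} = -2 + \frac{\frac{3 + V}{2 V} + A}{3} = -2 + \frac{A + \frac{3 + V}{2 V}}{3} = -2 + \left(\frac{A}{3} + \frac{3 + V}{6 V}\right) = -2 + \frac{A}{3} + \frac{3 + V}{6 V}$)
$\left(\left(Z{\left(\frac{5 + 6}{5 + 5},5 \right)} + 9\right)^{2} + 245\right)^{2} = \left(\left(\frac{3 + \frac{5 + 6}{5 + 5} \left(-11 + 2 \cdot 5\right)}{6 \frac{5 + 6}{5 + 5}} + 9\right)^{2} + 245\right)^{2} = \left(\left(\frac{3 + \frac{11}{10} \left(-11 + 10\right)}{6 \cdot \frac{11}{10}} + 9\right)^{2} + 245\right)^{2} = \left(\left(\frac{3 + 11 \cdot \frac{1}{10} \left(-1\right)}{6 \cdot 11 \cdot \frac{1}{10}} + 9\right)^{2} + 245\right)^{2} = \left(\left(\frac{3 + \frac{11}{10} \left(-1\right)}{6 \cdot \frac{11}{10}} + 9\right)^{2} + 245\right)^{2} = \left(\left(\frac{1}{6} \cdot \frac{10}{11} \left(3 - \frac{11}{10}\right) + 9\right)^{2} + 245\right)^{2} = \left(\left(\frac{1}{6} \cdot \frac{10}{11} \cdot \frac{19}{10} + 9\right)^{2} + 245\right)^{2} = \left(\left(\frac{19}{66} + 9\right)^{2} + 245\right)^{2} = \left(\left(\frac{613}{66}\right)^{2} + 245\right)^{2} = \left(\frac{375769}{4356} + 245\right)^{2} = \left(\frac{1442989}{4356}\right)^{2} = \frac{2082217254121}{18974736}$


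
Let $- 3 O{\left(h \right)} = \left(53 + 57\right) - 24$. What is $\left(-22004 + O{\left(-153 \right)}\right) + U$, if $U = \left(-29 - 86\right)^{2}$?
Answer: $- \frac{26423}{3} \approx -8807.7$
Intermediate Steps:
$O{\left(h \right)} = - \frac{86}{3}$ ($O{\left(h \right)} = - \frac{\left(53 + 57\right) - 24}{3} = - \frac{110 - 24}{3} = \left(- \frac{1}{3}\right) 86 = - \frac{86}{3}$)
$U = 13225$ ($U = \left(-115\right)^{2} = 13225$)
$\left(-22004 + O{\left(-153 \right)}\right) + U = \left(-22004 - \frac{86}{3}\right) + 13225 = - \frac{66098}{3} + 13225 = - \frac{26423}{3}$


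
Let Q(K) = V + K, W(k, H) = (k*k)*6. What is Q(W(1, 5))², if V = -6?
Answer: 0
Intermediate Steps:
W(k, H) = 6*k² (W(k, H) = k²*6 = 6*k²)
Q(K) = -6 + K
Q(W(1, 5))² = (-6 + 6*1²)² = (-6 + 6*1)² = (-6 + 6)² = 0² = 0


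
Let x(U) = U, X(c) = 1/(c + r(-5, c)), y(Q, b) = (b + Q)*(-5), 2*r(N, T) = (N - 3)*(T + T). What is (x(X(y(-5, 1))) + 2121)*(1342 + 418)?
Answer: 26130632/7 ≈ 3.7329e+6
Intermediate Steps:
r(N, T) = T*(-3 + N) (r(N, T) = ((N - 3)*(T + T))/2 = ((-3 + N)*(2*T))/2 = (2*T*(-3 + N))/2 = T*(-3 + N))
y(Q, b) = -5*Q - 5*b (y(Q, b) = (Q + b)*(-5) = -5*Q - 5*b)
X(c) = -1/(7*c) (X(c) = 1/(c + c*(-3 - 5)) = 1/(c + c*(-8)) = 1/(c - 8*c) = 1/(-7*c) = -1/(7*c))
(x(X(y(-5, 1))) + 2121)*(1342 + 418) = (-1/(7*(-5*(-5) - 5*1)) + 2121)*(1342 + 418) = (-1/(7*(25 - 5)) + 2121)*1760 = (-1/7/20 + 2121)*1760 = (-1/7*1/20 + 2121)*1760 = (-1/140 + 2121)*1760 = (296939/140)*1760 = 26130632/7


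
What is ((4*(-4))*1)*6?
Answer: -96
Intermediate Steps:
((4*(-4))*1)*6 = -16*1*6 = -16*6 = -96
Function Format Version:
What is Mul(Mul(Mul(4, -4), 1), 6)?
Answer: -96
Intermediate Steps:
Mul(Mul(Mul(4, -4), 1), 6) = Mul(Mul(-16, 1), 6) = Mul(-16, 6) = -96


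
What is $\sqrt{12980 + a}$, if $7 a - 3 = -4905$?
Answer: $\frac{\sqrt{601706}}{7} \approx 110.81$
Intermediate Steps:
$a = - \frac{4902}{7}$ ($a = \frac{3}{7} + \frac{1}{7} \left(-4905\right) = \frac{3}{7} - \frac{4905}{7} = - \frac{4902}{7} \approx -700.29$)
$\sqrt{12980 + a} = \sqrt{12980 - \frac{4902}{7}} = \sqrt{\frac{85958}{7}} = \frac{\sqrt{601706}}{7}$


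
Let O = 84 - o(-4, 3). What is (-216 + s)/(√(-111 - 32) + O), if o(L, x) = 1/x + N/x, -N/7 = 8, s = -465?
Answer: -627201/95536 + 6129*I*√143/95536 ≈ -6.5651 + 0.76717*I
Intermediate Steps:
N = -56 (N = -7*8 = -56)
o(L, x) = -55/x (o(L, x) = 1/x - 56/x = -55/x)
O = 307/3 (O = 84 - (-55)/3 = 84 - 1*(-55/3) = 84 + 55/3 = 307/3 ≈ 102.33)
(-216 + s)/(√(-111 - 32) + O) = (-216 - 465)/(√(-111 - 32) + 307/3) = -681/(√(-143) + 307/3) = -681/(I*√143 + 307/3) = -681/(307/3 + I*√143)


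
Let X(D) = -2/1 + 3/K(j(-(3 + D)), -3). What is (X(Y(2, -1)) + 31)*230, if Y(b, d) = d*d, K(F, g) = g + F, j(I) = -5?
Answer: 26335/4 ≈ 6583.8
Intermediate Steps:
K(F, g) = F + g
Y(b, d) = d²
X(D) = -19/8 (X(D) = -2/1 + 3/(-5 - 3) = -2*1 + 3/(-8) = -2 + 3*(-⅛) = -2 - 3/8 = -19/8)
(X(Y(2, -1)) + 31)*230 = (-19/8 + 31)*230 = (229/8)*230 = 26335/4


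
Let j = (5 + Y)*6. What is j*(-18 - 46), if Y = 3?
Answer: -3072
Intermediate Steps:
j = 48 (j = (5 + 3)*6 = 8*6 = 48)
j*(-18 - 46) = 48*(-18 - 46) = 48*(-64) = -3072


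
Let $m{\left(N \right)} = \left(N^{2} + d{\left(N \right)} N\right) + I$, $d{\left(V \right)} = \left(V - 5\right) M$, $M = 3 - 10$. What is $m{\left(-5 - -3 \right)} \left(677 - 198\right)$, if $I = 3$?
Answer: $-43589$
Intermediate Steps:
$M = -7$ ($M = 3 - 10 = -7$)
$d{\left(V \right)} = 35 - 7 V$ ($d{\left(V \right)} = \left(V - 5\right) \left(-7\right) = \left(-5 + V\right) \left(-7\right) = 35 - 7 V$)
$m{\left(N \right)} = 3 + N^{2} + N \left(35 - 7 N\right)$ ($m{\left(N \right)} = \left(N^{2} + \left(35 - 7 N\right) N\right) + 3 = \left(N^{2} + N \left(35 - 7 N\right)\right) + 3 = 3 + N^{2} + N \left(35 - 7 N\right)$)
$m{\left(-5 - -3 \right)} \left(677 - 198\right) = \left(3 - 6 \left(-5 - -3\right)^{2} + 35 \left(-5 - -3\right)\right) \left(677 - 198\right) = \left(3 - 6 \left(-5 + 3\right)^{2} + 35 \left(-5 + 3\right)\right) 479 = \left(3 - 6 \left(-2\right)^{2} + 35 \left(-2\right)\right) 479 = \left(3 - 24 - 70\right) 479 = \left(-91\right) 479 = -43589$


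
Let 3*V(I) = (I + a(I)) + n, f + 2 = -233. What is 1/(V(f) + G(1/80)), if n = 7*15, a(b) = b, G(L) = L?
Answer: -240/29197 ≈ -0.0082200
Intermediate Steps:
f = -235 (f = -2 - 233 = -235)
n = 105
V(I) = 35 + 2*I/3 (V(I) = ((I + I) + 105)/3 = (2*I + 105)/3 = (105 + 2*I)/3 = 35 + 2*I/3)
1/(V(f) + G(1/80)) = 1/((35 + (⅔)*(-235)) + 1/80) = 1/((35 - 470/3) + 1/80) = 1/(-365/3 + 1/80) = 1/(-29197/240) = -240/29197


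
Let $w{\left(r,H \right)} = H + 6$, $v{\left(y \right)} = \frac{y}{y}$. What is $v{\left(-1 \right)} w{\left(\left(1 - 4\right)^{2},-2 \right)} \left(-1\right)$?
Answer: $-4$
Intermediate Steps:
$v{\left(y \right)} = 1$
$w{\left(r,H \right)} = 6 + H$
$v{\left(-1 \right)} w{\left(\left(1 - 4\right)^{2},-2 \right)} \left(-1\right) = 1 \left(6 - 2\right) \left(-1\right) = 1 \cdot 4 \left(-1\right) = 4 \left(-1\right) = -4$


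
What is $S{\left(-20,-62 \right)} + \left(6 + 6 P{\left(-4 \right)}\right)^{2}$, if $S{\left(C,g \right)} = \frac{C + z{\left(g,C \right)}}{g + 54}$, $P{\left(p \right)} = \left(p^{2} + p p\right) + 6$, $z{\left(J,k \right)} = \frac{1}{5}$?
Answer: $\frac{2190339}{40} \approx 54759.0$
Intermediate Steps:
$z{\left(J,k \right)} = \frac{1}{5}$
$P{\left(p \right)} = 6 + 2 p^{2}$ ($P{\left(p \right)} = \left(p^{2} + p^{2}\right) + 6 = 2 p^{2} + 6 = 6 + 2 p^{2}$)
$S{\left(C,g \right)} = \frac{\frac{1}{5} + C}{54 + g}$ ($S{\left(C,g \right)} = \frac{C + \frac{1}{5}}{g + 54} = \frac{\frac{1}{5} + C}{54 + g}$)
$S{\left(-20,-62 \right)} + \left(6 + 6 P{\left(-4 \right)}\right)^{2} = \frac{\frac{1}{5} - 20}{54 - 62} + \left(6 + 6 \left(6 + 2 \left(-4\right)^{2}\right)\right)^{2} = \frac{1}{-8} \left(- \frac{99}{5}\right) + \left(6 + 6 \left(6 + 2 \cdot 16\right)\right)^{2} = \left(- \frac{1}{8}\right) \left(- \frac{99}{5}\right) + \left(6 + 6 \left(6 + 32\right)\right)^{2} = \frac{99}{40} + \left(6 + 6 \cdot 38\right)^{2} = \frac{99}{40} + \left(6 + 228\right)^{2} = \frac{99}{40} + 234^{2} = \frac{99}{40} + 54756 = \frac{2190339}{40}$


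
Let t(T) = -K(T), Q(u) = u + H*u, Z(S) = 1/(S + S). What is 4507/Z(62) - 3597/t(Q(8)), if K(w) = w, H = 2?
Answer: 4472143/8 ≈ 5.5902e+5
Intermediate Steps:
Z(S) = 1/(2*S)
Q(u) = 3*u (Q(u) = u + 2*u = 3*u)
t(T) = -T
4507/Z(62) - 3597/t(Q(8)) = 4507/(((1/2)/62)) - 3597/((-3*8)) = 4507/(((1/2)*(1/62))) - 3597/((-1*24)) = 4507/(1/124) - 3597/(-24) = 4507*124 - 3597*(-1/24) = 558868 + 1199/8 = 4472143/8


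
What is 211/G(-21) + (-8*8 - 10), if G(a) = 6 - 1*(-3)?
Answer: -455/9 ≈ -50.556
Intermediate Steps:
G(a) = 9 (G(a) = 6 + 3 = 9)
211/G(-21) + (-8*8 - 10) = 211/9 + (-8*8 - 10) = 211*(⅑) + (-64 - 10) = 211/9 - 74 = -455/9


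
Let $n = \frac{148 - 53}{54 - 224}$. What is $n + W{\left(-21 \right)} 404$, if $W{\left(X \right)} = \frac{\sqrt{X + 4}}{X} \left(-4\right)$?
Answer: $- \frac{19}{34} + \frac{1616 i \sqrt{17}}{21} \approx -0.55882 + 317.28 i$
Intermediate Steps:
$n = - \frac{19}{34}$ ($n = \frac{95}{-170} = 95 \left(- \frac{1}{170}\right) = - \frac{19}{34} \approx -0.55882$)
$W{\left(X \right)} = - \frac{4 \sqrt{4 + X}}{X}$ ($W{\left(X \right)} = \frac{\sqrt{4 + X}}{X} \left(-4\right) = - \frac{4 \sqrt{4 + X}}{X}$)
$n + W{\left(-21 \right)} 404 = - \frac{19}{34} + - \frac{4 \sqrt{4 - 21}}{-21} \cdot 404 = - \frac{19}{34} + \left(-4\right) \left(- \frac{1}{21}\right) \sqrt{-17} \cdot 404 = - \frac{19}{34} + \left(-4\right) \left(- \frac{1}{21}\right) i \sqrt{17} \cdot 404 = - \frac{19}{34} + \frac{4 i \sqrt{17}}{21} \cdot 404 = - \frac{19}{34} + \frac{1616 i \sqrt{17}}{21}$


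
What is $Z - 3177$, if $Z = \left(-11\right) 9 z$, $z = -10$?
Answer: $-2187$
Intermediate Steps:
$Z = 990$ ($Z = \left(-11\right) 9 \left(-10\right) = \left(-99\right) \left(-10\right) = 990$)
$Z - 3177 = 990 - 3177 = -2187$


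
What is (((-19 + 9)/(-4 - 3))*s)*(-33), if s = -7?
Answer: 330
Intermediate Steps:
(((-19 + 9)/(-4 - 3))*s)*(-33) = (((-19 + 9)/(-4 - 3))*(-7))*(-33) = (-10/(-7)*(-7))*(-33) = (-10*(-⅐)*(-7))*(-33) = ((10/7)*(-7))*(-33) = -10*(-33) = 330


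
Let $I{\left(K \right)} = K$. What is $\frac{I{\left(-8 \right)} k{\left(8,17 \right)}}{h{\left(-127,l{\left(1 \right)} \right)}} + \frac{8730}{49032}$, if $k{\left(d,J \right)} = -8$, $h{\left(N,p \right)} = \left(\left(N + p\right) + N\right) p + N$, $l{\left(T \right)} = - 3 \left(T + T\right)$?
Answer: $\frac{869341}{3903492} \approx 0.22271$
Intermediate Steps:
$l{\left(T \right)} = - 6 T$ ($l{\left(T \right)} = - 3 \cdot 2 T = - 6 T$)
$h{\left(N,p \right)} = N + p \left(p + 2 N\right)$ ($h{\left(N,p \right)} = \left(p + 2 N\right) p + N = p \left(p + 2 N\right) + N = N + p \left(p + 2 N\right)$)
$\frac{I{\left(-8 \right)} k{\left(8,17 \right)}}{h{\left(-127,l{\left(1 \right)} \right)}} + \frac{8730}{49032} = \frac{\left(-8\right) \left(-8\right)}{-127 + \left(\left(-6\right) 1\right)^{2} + 2 \left(-127\right) \left(\left(-6\right) 1\right)} + \frac{8730}{49032} = \frac{64}{-127 + \left(-6\right)^{2} + 2 \left(-127\right) \left(-6\right)} + 8730 \cdot \frac{1}{49032} = \frac{64}{-127 + 36 + 1524} + \frac{485}{2724} = \frac{64}{1433} + \frac{485}{2724} = \frac{869341}{3903492}$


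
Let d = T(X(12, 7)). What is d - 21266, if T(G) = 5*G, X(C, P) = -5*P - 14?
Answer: -21511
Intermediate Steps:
X(C, P) = -14 - 5*P
d = -245 (d = 5*(-14 - 5*7) = 5*(-14 - 35) = 5*(-49) = -245)
d - 21266 = -245 - 21266 = -21511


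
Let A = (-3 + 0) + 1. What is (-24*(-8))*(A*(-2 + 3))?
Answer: -384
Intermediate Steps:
A = -2 (A = -3 + 1 = -2)
(-24*(-8))*(A*(-2 + 3)) = (-24*(-8))*(-2*(-2 + 3)) = 192*(-2*1) = 192*(-2) = -384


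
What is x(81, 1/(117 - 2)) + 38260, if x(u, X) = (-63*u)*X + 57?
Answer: 4401352/115 ≈ 38273.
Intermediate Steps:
x(u, X) = 57 - 63*X*u (x(u, X) = -63*X*u + 57 = 57 - 63*X*u)
x(81, 1/(117 - 2)) + 38260 = (57 - 63*81/(117 - 2)) + 38260 = (57 - 63*81/115) + 38260 = (57 - 63*1/115*81) + 38260 = (57 - 5103/115) + 38260 = 1452/115 + 38260 = 4401352/115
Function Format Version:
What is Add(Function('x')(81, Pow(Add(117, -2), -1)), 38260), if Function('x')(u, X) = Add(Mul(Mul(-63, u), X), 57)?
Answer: Rational(4401352, 115) ≈ 38273.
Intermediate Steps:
Function('x')(u, X) = Add(57, Mul(-63, X, u)) (Function('x')(u, X) = Add(Mul(-63, X, u), 57) = Add(57, Mul(-63, X, u)))
Add(Function('x')(81, Pow(Add(117, -2), -1)), 38260) = Add(Add(57, Mul(-63, Pow(Add(117, -2), -1), 81)), 38260) = Add(Add(57, Mul(-63, Pow(115, -1), 81)), 38260) = Add(Add(57, Mul(-63, Rational(1, 115), 81)), 38260) = Add(Add(57, Rational(-5103, 115)), 38260) = Add(Rational(1452, 115), 38260) = Rational(4401352, 115)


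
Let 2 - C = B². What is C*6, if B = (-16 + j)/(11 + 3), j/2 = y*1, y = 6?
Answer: 564/49 ≈ 11.510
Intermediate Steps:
j = 12 (j = 2*(6*1) = 2*6 = 12)
B = -2/7 (B = (-16 + 12)/(11 + 3) = -4/14 = -4*1/14 = -2/7 ≈ -0.28571)
C = 94/49 (C = 2 - (-2/7)² = 2 - 1*4/49 = 2 - 4/49 = 94/49 ≈ 1.9184)
C*6 = (94/49)*6 = 564/49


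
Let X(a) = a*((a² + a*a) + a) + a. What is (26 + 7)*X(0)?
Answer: 0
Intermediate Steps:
X(a) = a + a*(a + 2*a²) (X(a) = a*((a² + a²) + a) + a = a*(2*a² + a) + a = a*(a + 2*a²) + a = a + a*(a + 2*a²))
(26 + 7)*X(0) = (26 + 7)*(0*(1 + 0 + 2*0²)) = 33*(0*(1 + 0 + 2*0)) = 33*(0*(1 + 0 + 0)) = 33*(0*1) = 33*0 = 0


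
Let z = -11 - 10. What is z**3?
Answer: -9261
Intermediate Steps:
z = -21
z**3 = (-21)**3 = -9261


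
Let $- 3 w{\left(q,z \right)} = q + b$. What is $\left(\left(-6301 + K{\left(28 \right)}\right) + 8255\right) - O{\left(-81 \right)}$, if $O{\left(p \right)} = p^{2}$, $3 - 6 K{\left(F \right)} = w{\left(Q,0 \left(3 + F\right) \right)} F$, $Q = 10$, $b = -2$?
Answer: $- \frac{82693}{18} \approx -4594.1$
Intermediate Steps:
$w{\left(q,z \right)} = \frac{2}{3} - \frac{q}{3}$ ($w{\left(q,z \right)} = - \frac{q - 2}{3} = - \frac{-2 + q}{3} = \frac{2}{3} - \frac{q}{3}$)
$K{\left(F \right)} = \frac{1}{2} + \frac{4 F}{9}$ ($K{\left(F \right)} = \frac{1}{2} - \frac{\left(\frac{2}{3} - \frac{10}{3}\right) F}{6} = \frac{1}{2} - \frac{\left(- \frac{8}{3}\right) F}{6} = \frac{1}{2} + \frac{4 F}{9}$)
$\left(\left(-6301 + K{\left(28 \right)}\right) + 8255\right) - O{\left(-81 \right)} = \left(\left(-6301 + \left(\frac{1}{2} + \frac{4}{9} \cdot 28\right)\right) + 8255\right) - \left(-81\right)^{2} = \left(\left(-6301 + \left(\frac{1}{2} + \frac{112}{9}\right)\right) + 8255\right) - 6561 = \left(\left(-6301 + \frac{233}{18}\right) + 8255\right) - 6561 = \left(- \frac{113185}{18} + 8255\right) - 6561 = \frac{35405}{18} - 6561 = - \frac{82693}{18}$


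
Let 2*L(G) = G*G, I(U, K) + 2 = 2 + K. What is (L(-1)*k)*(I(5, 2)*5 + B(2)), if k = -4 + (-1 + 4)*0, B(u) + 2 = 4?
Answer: -24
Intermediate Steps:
I(U, K) = K (I(U, K) = -2 + (2 + K) = K)
B(u) = 2 (B(u) = -2 + 4 = 2)
L(G) = G²/2 (L(G) = (G*G)/2 = G²/2)
k = -4 (k = -4 + 3*0 = -4 + 0 = -4)
(L(-1)*k)*(I(5, 2)*5 + B(2)) = (((½)*(-1)²)*(-4))*(2*5 + 2) = (((½)*1)*(-4))*(10 + 2) = ((½)*(-4))*12 = -2*12 = -24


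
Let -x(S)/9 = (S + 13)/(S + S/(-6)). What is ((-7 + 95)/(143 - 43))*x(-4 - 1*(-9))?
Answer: -21384/625 ≈ -34.214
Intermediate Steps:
x(S) = -54*(13 + S)/(5*S) (x(S) = -9*(S + 13)/(S + S/(-6)) = -9*(13 + S)/(S + S*(-1/6)) = -9*(13 + S)/(S - S/6) = -9*(13 + S)/(5*S/6) = -9*(13 + S)*6/(5*S) = -54*(13 + S)/(5*S))
((-7 + 95)/(143 - 43))*x(-4 - 1*(-9)) = ((-7 + 95)/(143 - 43))*(54*(-13 - (-4 - 1*(-9)))/(5*(-4 - 1*(-9)))) = (88/100)*(54*(-13 - (-4 + 9))/(5*(-4 + 9))) = (88*(1/100))*((54/5)*(-13 - 1*5)/5) = 22*((54/5)*(1/5)*(-13 - 5))/25 = 22*((54/5)*(1/5)*(-18))/25 = (22/25)*(-972/25) = -21384/625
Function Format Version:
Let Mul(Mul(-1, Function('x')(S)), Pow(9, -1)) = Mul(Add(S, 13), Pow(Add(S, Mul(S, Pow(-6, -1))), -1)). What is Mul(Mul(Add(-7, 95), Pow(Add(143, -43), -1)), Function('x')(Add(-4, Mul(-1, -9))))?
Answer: Rational(-21384, 625) ≈ -34.214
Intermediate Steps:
Function('x')(S) = Mul(Rational(-54, 5), Pow(S, -1), Add(13, S)) (Function('x')(S) = Mul(-9, Mul(Add(S, 13), Pow(Add(S, Mul(S, Pow(-6, -1))), -1))) = Mul(-9, Mul(Add(13, S), Pow(Add(S, Mul(S, Rational(-1, 6))), -1))) = Mul(-9, Mul(Add(13, S), Pow(Add(S, Mul(Rational(-1, 6), S)), -1))) = Mul(-9, Mul(Add(13, S), Pow(Mul(Rational(5, 6), S), -1))) = Mul(-9, Mul(Add(13, S), Mul(Rational(6, 5), Pow(S, -1)))) = Mul(-9, Mul(Rational(6, 5), Pow(S, -1), Add(13, S))) = Mul(Rational(-54, 5), Pow(S, -1), Add(13, S)))
Mul(Mul(Add(-7, 95), Pow(Add(143, -43), -1)), Function('x')(Add(-4, Mul(-1, -9)))) = Mul(Mul(Add(-7, 95), Pow(Add(143, -43), -1)), Mul(Rational(54, 5), Pow(Add(-4, Mul(-1, -9)), -1), Add(-13, Mul(-1, Add(-4, Mul(-1, -9)))))) = Mul(Mul(88, Pow(100, -1)), Mul(Rational(54, 5), Pow(Add(-4, 9), -1), Add(-13, Mul(-1, Add(-4, 9))))) = Mul(Mul(88, Rational(1, 100)), Mul(Rational(54, 5), Pow(5, -1), Add(-13, Mul(-1, 5)))) = Mul(Rational(22, 25), Mul(Rational(54, 5), Rational(1, 5), Add(-13, -5))) = Mul(Rational(22, 25), Mul(Rational(54, 5), Rational(1, 5), -18)) = Mul(Rational(22, 25), Rational(-972, 25)) = Rational(-21384, 625)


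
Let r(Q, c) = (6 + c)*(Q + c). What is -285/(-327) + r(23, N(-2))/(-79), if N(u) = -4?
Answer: 3363/8611 ≈ 0.39055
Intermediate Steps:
-285/(-327) + r(23, N(-2))/(-79) = -285/(-327) + ((-4)² + 6*23 + 6*(-4) + 23*(-4))/(-79) = -285*(-1/327) + (16 + 138 - 24 - 92)*(-1/79) = 95/109 + 38*(-1/79) = 95/109 - 38/79 = 3363/8611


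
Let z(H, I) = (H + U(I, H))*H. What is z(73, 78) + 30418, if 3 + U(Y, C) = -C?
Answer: 30199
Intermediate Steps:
U(Y, C) = -3 - C
z(H, I) = -3*H (z(H, I) = (H + (-3 - H))*H = -3*H)
z(73, 78) + 30418 = -3*73 + 30418 = -219 + 30418 = 30199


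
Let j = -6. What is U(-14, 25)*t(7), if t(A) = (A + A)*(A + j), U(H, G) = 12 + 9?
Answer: 294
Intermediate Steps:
U(H, G) = 21
t(A) = 2*A*(-6 + A) (t(A) = (A + A)*(A - 6) = (2*A)*(-6 + A) = 2*A*(-6 + A))
U(-14, 25)*t(7) = 21*(2*7*(-6 + 7)) = 21*(2*7*1) = 21*14 = 294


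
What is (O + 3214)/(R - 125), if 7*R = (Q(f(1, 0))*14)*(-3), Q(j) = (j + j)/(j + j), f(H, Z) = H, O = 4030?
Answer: -7244/131 ≈ -55.298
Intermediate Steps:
Q(j) = 1 (Q(j) = (2*j)/((2*j)) = (2*j)*(1/(2*j)) = 1)
R = -6 (R = ((1*14)*(-3))/7 = (14*(-3))/7 = (⅐)*(-42) = -6)
(O + 3214)/(R - 125) = (4030 + 3214)/(-6 - 125) = 7244/(-131) = 7244*(-1/131) = -7244/131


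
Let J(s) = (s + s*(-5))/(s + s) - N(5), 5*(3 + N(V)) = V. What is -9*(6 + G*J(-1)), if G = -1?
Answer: -54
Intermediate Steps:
N(V) = -3 + V/5
J(s) = 0 (J(s) = (s + s*(-5))/(s + s) - (-3 + (⅕)*5) = (s - 5*s)/((2*s)) - (-3 + 1) = (-4*s)*(1/(2*s)) - 1*(-2) = -2 + 2 = 0)
-9*(6 + G*J(-1)) = -9*(6 - 1*0) = -9*(6 + 0) = -9*6 = -54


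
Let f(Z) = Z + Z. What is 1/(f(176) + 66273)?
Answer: 1/66625 ≈ 1.5009e-5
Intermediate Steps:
f(Z) = 2*Z
1/(f(176) + 66273) = 1/(2*176 + 66273) = 1/(352 + 66273) = 1/66625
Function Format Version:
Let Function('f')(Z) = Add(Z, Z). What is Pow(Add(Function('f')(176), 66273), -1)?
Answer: Rational(1, 66625) ≈ 1.5009e-5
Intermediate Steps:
Function('f')(Z) = Mul(2, Z)
Pow(Add(Function('f')(176), 66273), -1) = Pow(Add(Mul(2, 176), 66273), -1) = Pow(Add(352, 66273), -1) = Pow(66625, -1) = Rational(1, 66625)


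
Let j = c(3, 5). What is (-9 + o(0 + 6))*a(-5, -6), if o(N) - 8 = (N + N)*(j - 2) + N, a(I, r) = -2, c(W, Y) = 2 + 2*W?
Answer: -154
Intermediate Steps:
j = 8 (j = 2 + 2*3 = 2 + 6 = 8)
o(N) = 8 + 13*N (o(N) = 8 + ((N + N)*(8 - 2) + N) = 8 + ((2*N)*6 + N) = 8 + (12*N + N) = 8 + 13*N)
(-9 + o(0 + 6))*a(-5, -6) = (-9 + (8 + 13*(0 + 6)))*(-2) = (-9 + (8 + 13*6))*(-2) = (-9 + (8 + 78))*(-2) = (-9 + 86)*(-2) = 77*(-2) = -154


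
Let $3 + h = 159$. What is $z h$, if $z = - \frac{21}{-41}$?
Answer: $\frac{3276}{41} \approx 79.902$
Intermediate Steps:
$z = \frac{21}{41}$ ($z = \left(-21\right) \left(- \frac{1}{41}\right) = \frac{21}{41} \approx 0.5122$)
$h = 156$ ($h = -3 + 159 = 156$)
$z h = \frac{21}{41} \cdot 156 = \frac{3276}{41}$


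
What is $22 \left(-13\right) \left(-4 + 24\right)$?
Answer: $-5720$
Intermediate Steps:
$22 \left(-13\right) \left(-4 + 24\right) = \left(-286\right) 20 = -5720$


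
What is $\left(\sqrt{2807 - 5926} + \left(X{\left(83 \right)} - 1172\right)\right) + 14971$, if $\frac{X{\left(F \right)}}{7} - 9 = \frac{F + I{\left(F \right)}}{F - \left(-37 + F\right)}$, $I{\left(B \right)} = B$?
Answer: $\frac{514056}{37} + i \sqrt{3119} \approx 13893.0 + 55.848 i$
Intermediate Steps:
$X{\left(F \right)} = 63 + \frac{14 F}{37}$ ($X{\left(F \right)} = 63 + 7 \frac{F + F}{F - \left(-37 + F\right)} = 63 + 7 \frac{2 F}{37} = 63 + \frac{14 F}{37}$)
$\left(\sqrt{2807 - 5926} + \left(X{\left(83 \right)} - 1172\right)\right) + 14971 = \left(\sqrt{2807 - 5926} + \left(\left(63 + \frac{14}{37} \cdot 83\right) - 1172\right)\right) + 14971 = \left(\sqrt{-3119} + \left(\left(63 + \frac{1162}{37}\right) - 1172\right)\right) + 14971 = \left(i \sqrt{3119} + \left(\frac{3493}{37} - 1172\right)\right) + 14971 = \left(i \sqrt{3119} - \frac{39871}{37}\right) + 14971 = \left(- \frac{39871}{37} + i \sqrt{3119}\right) + 14971 = \frac{514056}{37} + i \sqrt{3119}$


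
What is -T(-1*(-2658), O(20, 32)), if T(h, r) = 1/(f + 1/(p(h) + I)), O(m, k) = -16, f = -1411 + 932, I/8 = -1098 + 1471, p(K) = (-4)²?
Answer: 3000/1436999 ≈ 0.0020877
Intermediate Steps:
p(K) = 16
I = 2984 (I = 8*(-1098 + 1471) = 8*373 = 2984)
f = -479
T(h, r) = -3000/1436999 (T(h, r) = 1/(-479 + 1/(16 + 2984)) = 1/(-479 + 1/3000) = 1/(-1436999/3000) = -3000/1436999)
-T(-1*(-2658), O(20, 32)) = -1*(-3000/1436999) = 3000/1436999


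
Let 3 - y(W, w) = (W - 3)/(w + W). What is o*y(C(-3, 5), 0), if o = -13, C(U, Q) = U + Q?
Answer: -91/2 ≈ -45.500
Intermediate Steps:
C(U, Q) = Q + U
y(W, w) = 3 - (-3 + W)/(W + w) (y(W, w) = 3 - (W - 3)/(w + W) = 3 - (-3 + W)/(W + w))
o*y(C(-3, 5), 0) = -13*(3 + 2*(5 - 3) + 3*0)/((5 - 3) + 0) = -13*(3 + 2*2 + 0)/(2 + 0) = -13*(3 + 4 + 0)/2 = -13*7/2 = -91/2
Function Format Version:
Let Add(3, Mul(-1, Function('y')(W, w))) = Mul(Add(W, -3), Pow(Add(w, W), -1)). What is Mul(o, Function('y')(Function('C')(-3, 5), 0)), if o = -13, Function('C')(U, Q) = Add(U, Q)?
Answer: Rational(-91, 2) ≈ -45.500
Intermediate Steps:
Function('C')(U, Q) = Add(Q, U)
Function('y')(W, w) = Add(3, Mul(-1, Pow(Add(W, w), -1), Add(-3, W))) (Function('y')(W, w) = Add(3, Mul(-1, Mul(Add(W, -3), Pow(Add(w, W), -1)))) = Add(3, Mul(-1, Mul(Add(-3, W), Pow(Add(W, w), -1)))) = Add(3, Mul(-1, Mul(Pow(Add(W, w), -1), Add(-3, W)))) = Add(3, Mul(-1, Pow(Add(W, w), -1), Add(-3, W))))
Mul(o, Function('y')(Function('C')(-3, 5), 0)) = Mul(-13, Mul(Pow(Add(Add(5, -3), 0), -1), Add(3, Mul(2, Add(5, -3)), Mul(3, 0)))) = Mul(-13, Mul(Pow(Add(2, 0), -1), Add(3, Mul(2, 2), 0))) = Mul(-13, Mul(Pow(2, -1), Add(3, 4, 0))) = Mul(-13, Mul(Rational(1, 2), 7)) = Mul(-13, Rational(7, 2)) = Rational(-91, 2)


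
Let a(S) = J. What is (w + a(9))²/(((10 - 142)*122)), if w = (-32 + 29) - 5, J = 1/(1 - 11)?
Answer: -2187/536800 ≈ -0.0040741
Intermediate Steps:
J = -⅒ (J = 1/(-10) = -⅒ ≈ -0.10000)
a(S) = -⅒
w = -8 (w = -3 - 5 = -8)
(w + a(9))²/(((10 - 142)*122)) = (-8 - ⅒)²/(((10 - 142)*122)) = (-81/10)²/((-132*122)) = (6561/100)/(-16104) = (6561/100)*(-1/16104) = -2187/536800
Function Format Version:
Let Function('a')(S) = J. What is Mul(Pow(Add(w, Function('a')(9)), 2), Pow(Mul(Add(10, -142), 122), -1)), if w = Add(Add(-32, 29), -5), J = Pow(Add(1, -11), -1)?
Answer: Rational(-2187, 536800) ≈ -0.0040741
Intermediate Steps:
J = Rational(-1, 10) (J = Pow(-10, -1) = Rational(-1, 10) ≈ -0.10000)
Function('a')(S) = Rational(-1, 10)
w = -8 (w = Add(-3, -5) = -8)
Mul(Pow(Add(w, Function('a')(9)), 2), Pow(Mul(Add(10, -142), 122), -1)) = Mul(Pow(Add(-8, Rational(-1, 10)), 2), Pow(Mul(Add(10, -142), 122), -1)) = Mul(Pow(Rational(-81, 10), 2), Pow(Mul(-132, 122), -1)) = Mul(Rational(6561, 100), Pow(-16104, -1)) = Mul(Rational(6561, 100), Rational(-1, 16104)) = Rational(-2187, 536800)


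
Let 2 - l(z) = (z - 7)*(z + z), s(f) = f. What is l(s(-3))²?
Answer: 3364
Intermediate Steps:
l(z) = 2 - 2*z*(-7 + z) (l(z) = 2 - (z - 7)*(z + z) = 2 - (-7 + z)*2*z = 2 - 2*z*(-7 + z))
l(s(-3))² = (2 - 2*(-3)² + 14*(-3))² = (2 - 2*9 - 42)² = (2 - 18 - 42)² = (-58)² = 3364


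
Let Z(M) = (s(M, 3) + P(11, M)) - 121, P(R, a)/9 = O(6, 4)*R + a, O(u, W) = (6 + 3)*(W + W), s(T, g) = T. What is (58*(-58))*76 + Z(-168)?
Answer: -250337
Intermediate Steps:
O(u, W) = 18*W (O(u, W) = 9*(2*W) = 18*W)
P(R, a) = 9*a + 648*R (P(R, a) = 9*((18*4)*R + a) = 9*(72*R + a) = 9*(a + 72*R) = 9*a + 648*R)
Z(M) = 7007 + 10*M (Z(M) = (M + (9*M + 648*11)) - 121 = (M + (9*M + 7128)) - 121 = (M + (7128 + 9*M)) - 121 = (7128 + 10*M) - 121 = 7007 + 10*M)
(58*(-58))*76 + Z(-168) = (58*(-58))*76 + (7007 + 10*(-168)) = -3364*76 + (7007 - 1680) = -255664 + 5327 = -250337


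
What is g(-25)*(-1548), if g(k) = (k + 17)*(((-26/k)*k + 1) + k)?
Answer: -619200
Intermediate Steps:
g(k) = (-25 + k)*(17 + k) (g(k) = (17 + k)*((-26 + 1) + k) = (17 + k)*(-25 + k) = (-25 + k)*(17 + k))
g(-25)*(-1548) = (-425 + (-25)² - 8*(-25))*(-1548) = (-425 + 625 + 200)*(-1548) = 400*(-1548) = -619200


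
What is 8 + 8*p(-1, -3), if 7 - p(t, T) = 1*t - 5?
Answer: 112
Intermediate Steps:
p(t, T) = 12 - t (p(t, T) = 7 - (1*t - 5) = 7 - (t - 5) = 7 - (-5 + t) = 7 + (5 - t) = 12 - t)
8 + 8*p(-1, -3) = 8 + 8*(12 - 1*(-1)) = 8 + 8*(12 + 1) = 8 + 8*13 = 8 + 104 = 112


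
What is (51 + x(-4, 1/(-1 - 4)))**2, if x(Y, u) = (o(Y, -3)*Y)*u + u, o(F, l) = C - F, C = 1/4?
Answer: 73441/25 ≈ 2937.6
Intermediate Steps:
C = 1/4 ≈ 0.25000
o(F, l) = 1/4 - F
x(Y, u) = u + Y*u*(1/4 - Y) (x(Y, u) = ((1/4 - Y)*Y)*u + u = (Y*(1/4 - Y))*u + u = Y*u*(1/4 - Y) + u = u + Y*u*(1/4 - Y))
(51 + x(-4, 1/(-1 - 4)))**2 = (51 + (4 - 4 - 4*(-4)**2)/(4*(-1 - 4)))**2 = (51 + (1/4)*(4 - 4 - 4*16)/(-5))**2 = (51 + (1/4)*(-1/5)*(4 - 4 - 64))**2 = (51 + (1/4)*(-1/5)*(-64))**2 = (51 + 16/5)**2 = (271/5)**2 = 73441/25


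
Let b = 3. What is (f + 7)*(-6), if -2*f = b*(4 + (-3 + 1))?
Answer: -24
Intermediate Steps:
f = -3 (f = -3*(4 + (-3 + 1))/2 = -3*(4 - 2)/2 = -3*2/2 = -½*6 = -3)
(f + 7)*(-6) = (-3 + 7)*(-6) = 4*(-6) = -24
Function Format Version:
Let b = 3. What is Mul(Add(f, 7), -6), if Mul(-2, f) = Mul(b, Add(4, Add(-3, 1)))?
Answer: -24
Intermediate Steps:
f = -3 (f = Mul(Rational(-1, 2), Mul(3, Add(4, Add(-3, 1)))) = Mul(Rational(-1, 2), Mul(3, Add(4, -2))) = Mul(Rational(-1, 2), Mul(3, 2)) = Mul(Rational(-1, 2), 6) = -3)
Mul(Add(f, 7), -6) = Mul(Add(-3, 7), -6) = Mul(4, -6) = -24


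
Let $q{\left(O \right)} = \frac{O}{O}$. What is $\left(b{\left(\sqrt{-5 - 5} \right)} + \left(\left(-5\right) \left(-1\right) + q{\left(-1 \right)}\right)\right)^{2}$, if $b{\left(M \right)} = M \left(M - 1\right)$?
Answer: $6 + 8 i \sqrt{10} \approx 6.0 + 25.298 i$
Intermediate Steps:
$q{\left(O \right)} = 1$
$b{\left(M \right)} = M \left(-1 + M\right)$
$\left(b{\left(\sqrt{-5 - 5} \right)} + \left(\left(-5\right) \left(-1\right) + q{\left(-1 \right)}\right)\right)^{2} = \left(\sqrt{-5 - 5} \left(-1 + \sqrt{-5 - 5}\right) + \left(\left(-5\right) \left(-1\right) + 1\right)\right)^{2} = \left(\sqrt{-10} \left(-1 + \sqrt{-10}\right) + \left(5 + 1\right)\right)^{2} = \left(i \sqrt{10} \left(-1 + i \sqrt{10}\right) + 6\right)^{2} = \left(6 + i \sqrt{10} \left(-1 + i \sqrt{10}\right)\right)^{2}$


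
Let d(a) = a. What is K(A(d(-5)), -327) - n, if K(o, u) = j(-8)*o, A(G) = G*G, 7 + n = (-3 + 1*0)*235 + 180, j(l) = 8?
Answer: 732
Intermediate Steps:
n = -532 (n = -7 + ((-3 + 1*0)*235 + 180) = -7 + ((-3 + 0)*235 + 180) = -7 + (-3*235 + 180) = -7 + (-705 + 180) = -7 - 525 = -532)
A(G) = G²
K(o, u) = 8*o
K(A(d(-5)), -327) - n = 8*(-5)² - 1*(-532) = 8*25 + 532 = 200 + 532 = 732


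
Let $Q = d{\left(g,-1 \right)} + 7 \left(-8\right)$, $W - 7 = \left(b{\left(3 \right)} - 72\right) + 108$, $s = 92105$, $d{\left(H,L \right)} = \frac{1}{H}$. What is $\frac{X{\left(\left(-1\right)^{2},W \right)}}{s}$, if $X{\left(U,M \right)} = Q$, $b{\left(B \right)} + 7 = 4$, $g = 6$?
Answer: $- \frac{67}{110526} \approx -0.00060619$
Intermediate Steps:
$b{\left(B \right)} = -3$ ($b{\left(B \right)} = -7 + 4 = -3$)
$W = 40$ ($W = 7 + \left(\left(-3 - 72\right) + 108\right) = 7 + \left(-75 + 108\right) = 7 + 33 = 40$)
$Q = - \frac{335}{6}$ ($Q = \frac{1}{6} + 7 \left(-8\right) = \frac{1}{6} - 56 = - \frac{335}{6} \approx -55.833$)
$X{\left(U,M \right)} = - \frac{335}{6}$
$\frac{X{\left(\left(-1\right)^{2},W \right)}}{s} = - \frac{335}{6 \cdot 92105} = \left(- \frac{335}{6}\right) \frac{1}{92105} = - \frac{67}{110526}$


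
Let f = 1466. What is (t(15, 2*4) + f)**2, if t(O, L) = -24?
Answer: 2079364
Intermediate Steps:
(t(15, 2*4) + f)**2 = (-24 + 1466)**2 = 1442**2 = 2079364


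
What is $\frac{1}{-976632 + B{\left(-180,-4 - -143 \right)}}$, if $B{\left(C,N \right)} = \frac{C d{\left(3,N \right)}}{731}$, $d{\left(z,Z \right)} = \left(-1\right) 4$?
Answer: $- \frac{731}{713917272} \approx -1.0239 \cdot 10^{-6}$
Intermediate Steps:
$d{\left(z,Z \right)} = -4$
$B{\left(C,N \right)} = - \frac{4 C}{731}$ ($B{\left(C,N \right)} = \frac{C \left(-4\right)}{731} = - 4 C \frac{1}{731} = - \frac{4 C}{731}$)
$\frac{1}{-976632 + B{\left(-180,-4 - -143 \right)}} = \frac{1}{-976632 - - \frac{720}{731}} = \frac{1}{-976632 + \frac{720}{731}} = \frac{1}{- \frac{713917272}{731}} = - \frac{731}{713917272}$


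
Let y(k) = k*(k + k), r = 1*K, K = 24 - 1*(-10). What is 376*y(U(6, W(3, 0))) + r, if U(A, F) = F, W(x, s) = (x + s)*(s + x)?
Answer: 60946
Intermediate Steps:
W(x, s) = (s + x)**2 (W(x, s) = (s + x)*(s + x) = (s + x)**2)
K = 34 (K = 24 + 10 = 34)
r = 34 (r = 1*34 = 34)
y(k) = 2*k**2 (y(k) = k*(2*k) = 2*k**2)
376*y(U(6, W(3, 0))) + r = 376*(2*((0 + 3)**2)**2) + 34 = 376*(2*(3**2)**2) + 34 = 376*(2*9**2) + 34 = 376*(2*81) + 34 = 376*162 + 34 = 60912 + 34 = 60946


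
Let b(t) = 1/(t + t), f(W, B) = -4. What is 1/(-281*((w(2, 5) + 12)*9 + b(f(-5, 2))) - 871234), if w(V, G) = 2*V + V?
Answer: -8/7333767 ≈ -1.0908e-6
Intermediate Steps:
w(V, G) = 3*V
b(t) = 1/(2*t)
1/(-281*((w(2, 5) + 12)*9 + b(f(-5, 2))) - 871234) = 1/(-281*((3*2 + 12)*9 + (1/2)/(-4)) - 871234) = 1/(-281*((6 + 12)*9 + (1/2)*(-1/4)) - 871234) = 1/(-281*(18*9 - 1/8) - 871234) = 1/(-281*(162 - 1/8) - 871234) = 1/(-281*1295/8 - 871234) = 1/(-363895/8 - 871234) = 1/(-7333767/8) = -8/7333767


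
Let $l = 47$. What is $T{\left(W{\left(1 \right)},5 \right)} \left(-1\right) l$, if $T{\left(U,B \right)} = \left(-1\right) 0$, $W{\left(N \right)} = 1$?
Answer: $0$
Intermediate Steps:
$T{\left(U,B \right)} = 0$
$T{\left(W{\left(1 \right)},5 \right)} \left(-1\right) l = 0 \left(-1\right) 47 = 0 \cdot 47 = 0$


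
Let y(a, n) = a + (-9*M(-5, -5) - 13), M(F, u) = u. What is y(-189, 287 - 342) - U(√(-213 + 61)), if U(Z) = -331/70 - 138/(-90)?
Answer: -32299/210 ≈ -153.80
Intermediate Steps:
y(a, n) = 32 + a (y(a, n) = a + (-9*(-5) - 13) = a + (45 - 13) = a + 32 = 32 + a)
U(Z) = -671/210 (U(Z) = -331*1/70 - 138*(-1/90) = -331/70 + 23/15 = -671/210)
y(-189, 287 - 342) - U(√(-213 + 61)) = (32 - 189) - 1*(-671/210) = -157 + 671/210 = -32299/210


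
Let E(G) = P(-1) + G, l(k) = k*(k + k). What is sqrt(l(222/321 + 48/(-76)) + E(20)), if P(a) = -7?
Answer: 15*sqrt(238933)/2033 ≈ 3.6065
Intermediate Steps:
l(k) = 2*k**2 (l(k) = k*(2*k) = 2*k**2)
E(G) = -7 + G
sqrt(l(222/321 + 48/(-76)) + E(20)) = sqrt(2*(222/321 + 48/(-76))**2 + (-7 + 20)) = sqrt(2*(222*(1/321) + 48*(-1/76))**2 + 13) = sqrt(2*(74/107 - 12/19)**2 + 13) = sqrt(2*(122/2033)**2 + 13) = sqrt(2*(14884/4133089) + 13) = sqrt(29768/4133089 + 13) = sqrt(53759925/4133089) = 15*sqrt(238933)/2033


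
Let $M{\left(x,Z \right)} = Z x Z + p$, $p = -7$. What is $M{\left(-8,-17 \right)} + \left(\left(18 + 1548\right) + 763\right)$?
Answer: $10$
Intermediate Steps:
$M{\left(x,Z \right)} = -7 + x Z^{2}$ ($M{\left(x,Z \right)} = Z x Z - 7 = x Z^{2} - 7 = -7 + x Z^{2}$)
$M{\left(-8,-17 \right)} + \left(\left(18 + 1548\right) + 763\right) = \left(-7 - 8 \left(-17\right)^{2}\right) + \left(\left(18 + 1548\right) + 763\right) = \left(-7 - 2312\right) + \left(1566 + 763\right) = \left(-7 - 2312\right) + 2329 = -2319 + 2329 = 10$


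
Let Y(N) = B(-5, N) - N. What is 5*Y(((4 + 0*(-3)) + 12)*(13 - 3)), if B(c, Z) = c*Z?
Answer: -4800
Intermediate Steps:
B(c, Z) = Z*c
Y(N) = -6*N (Y(N) = N*(-5) - N = -5*N - N = -6*N)
5*Y(((4 + 0*(-3)) + 12)*(13 - 3)) = 5*(-6*((4 + 0*(-3)) + 12)*(13 - 3)) = 5*(-6*((4 + 0) + 12)*10) = 5*(-6*(4 + 12)*10) = 5*(-96*10) = 5*(-6*160) = 5*(-960) = -4800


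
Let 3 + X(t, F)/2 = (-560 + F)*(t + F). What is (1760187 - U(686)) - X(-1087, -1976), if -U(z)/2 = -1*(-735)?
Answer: -13773873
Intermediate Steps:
U(z) = -1470 (U(z) = -(-2)*(-735) = -2*735 = -1470)
X(t, F) = -6 + 2*(-560 + F)*(F + t) (X(t, F) = -6 + 2*((-560 + F)*(t + F)) = -6 + 2*((-560 + F)*(F + t)) = -6 + 2*(-560 + F)*(F + t))
(1760187 - U(686)) - X(-1087, -1976) = (1760187 - 1*(-1470)) - (-6 - 1120*(-1976) - 1120*(-1087) + 2*(-1976)² + 2*(-1976)*(-1087)) = (1760187 + 1470) - (-6 + 2213120 + 1217440 + 2*3904576 + 4295824) = 1761657 - (-6 + 2213120 + 1217440 + 7809152 + 4295824) = 1761657 - 1*15535530 = 1761657 - 15535530 = -13773873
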